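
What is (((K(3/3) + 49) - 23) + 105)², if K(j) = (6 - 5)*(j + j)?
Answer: 17689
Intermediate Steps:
K(j) = 2*j (K(j) = 1*(2*j) = 2*j)
(((K(3/3) + 49) - 23) + 105)² = (((2*(3/3) + 49) - 23) + 105)² = (((2*(3*(⅓)) + 49) - 23) + 105)² = (((2*1 + 49) - 23) + 105)² = (((2 + 49) - 23) + 105)² = ((51 - 23) + 105)² = (28 + 105)² = 133² = 17689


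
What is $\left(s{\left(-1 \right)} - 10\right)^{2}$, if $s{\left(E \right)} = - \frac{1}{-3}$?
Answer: $\frac{841}{9} \approx 93.444$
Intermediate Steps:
$s{\left(E \right)} = \frac{1}{3}$ ($s{\left(E \right)} = \left(-1\right) \left(- \frac{1}{3}\right) = \frac{1}{3}$)
$\left(s{\left(-1 \right)} - 10\right)^{2} = \left(\frac{1}{3} - 10\right)^{2} = \left(- \frac{29}{3}\right)^{2} = \frac{841}{9}$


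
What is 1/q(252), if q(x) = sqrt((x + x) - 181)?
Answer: sqrt(323)/323 ≈ 0.055641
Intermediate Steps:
q(x) = sqrt(-181 + 2*x) (q(x) = sqrt(2*x - 181) = sqrt(-181 + 2*x))
1/q(252) = 1/(sqrt(-181 + 2*252)) = 1/(sqrt(-181 + 504)) = 1/(sqrt(323)) = sqrt(323)/323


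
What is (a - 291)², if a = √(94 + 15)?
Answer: (291 - √109)² ≈ 78714.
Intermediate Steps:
a = √109 ≈ 10.440
(a - 291)² = (√109 - 291)² = (-291 + √109)²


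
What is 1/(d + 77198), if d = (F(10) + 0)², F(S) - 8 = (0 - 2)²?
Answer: 1/77342 ≈ 1.2930e-5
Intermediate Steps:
F(S) = 12 (F(S) = 8 + (0 - 2)² = 8 + (-2)² = 8 + 4 = 12)
d = 144 (d = (12 + 0)² = 12² = 144)
1/(d + 77198) = 1/(144 + 77198) = 1/77342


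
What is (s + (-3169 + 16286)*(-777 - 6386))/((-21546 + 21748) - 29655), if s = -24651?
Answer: 93981722/29453 ≈ 3190.9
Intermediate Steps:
(s + (-3169 + 16286)*(-777 - 6386))/((-21546 + 21748) - 29655) = (-24651 + (-3169 + 16286)*(-777 - 6386))/((-21546 + 21748) - 29655) = (-24651 + 13117*(-7163))/(202 - 29655) = (-24651 - 93957071)/(-29453) = -93981722*(-1/29453) = 93981722/29453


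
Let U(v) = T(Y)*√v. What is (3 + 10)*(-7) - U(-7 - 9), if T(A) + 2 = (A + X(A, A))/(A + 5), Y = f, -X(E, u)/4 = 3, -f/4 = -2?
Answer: -91 + 120*I/13 ≈ -91.0 + 9.2308*I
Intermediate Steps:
f = 8 (f = -4*(-2) = 8)
X(E, u) = -12 (X(E, u) = -4*3 = -12)
Y = 8
T(A) = -2 + (-12 + A)/(5 + A) (T(A) = -2 + (A - 12)/(A + 5) = -2 + (-12 + A)/(5 + A))
U(v) = -30*√v/13 (U(v) = ((-22 - 1*8)/(5 + 8))*√v = ((-22 - 8)/13)*√v = ((1/13)*(-30))*√v = -30*√v/13)
(3 + 10)*(-7) - U(-7 - 9) = (3 + 10)*(-7) - (-30)*√(-7 - 9)/13 = 13*(-7) - (-30)*√(-16)/13 = -91 - (-30)*4*I/13 = -91 - (-120)*I/13 = -91 + 120*I/13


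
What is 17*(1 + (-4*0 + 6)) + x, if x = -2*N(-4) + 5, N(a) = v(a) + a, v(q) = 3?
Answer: 126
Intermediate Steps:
N(a) = 3 + a
x = 7 (x = -2*(3 - 4) + 5 = -2*(-1) + 5 = 2 + 5 = 7)
17*(1 + (-4*0 + 6)) + x = 17*(1 + (-4*0 + 6)) + 7 = 17*(1 + (0 + 6)) + 7 = 17*(1 + 6) + 7 = 17*7 + 7 = 119 + 7 = 126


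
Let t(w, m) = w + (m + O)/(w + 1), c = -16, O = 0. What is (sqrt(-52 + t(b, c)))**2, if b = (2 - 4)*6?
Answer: -688/11 ≈ -62.545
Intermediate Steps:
b = -12 (b = -2*6 = -12)
t(w, m) = w + m/(1 + w) (t(w, m) = w + (m + 0)/(w + 1) = w + m/(1 + w))
(sqrt(-52 + t(b, c)))**2 = (sqrt(-52 + (-16 - 12 + (-12)**2)/(1 - 12)))**2 = (sqrt(-52 + (-16 - 12 + 144)/(-11)))**2 = (sqrt(-52 - 1/11*116))**2 = (sqrt(-52 - 116/11))**2 = (sqrt(-688/11))**2 = (4*I*sqrt(473)/11)**2 = -688/11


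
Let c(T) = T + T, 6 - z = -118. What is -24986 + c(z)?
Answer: -24738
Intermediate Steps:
z = 124 (z = 6 - 1*(-118) = 6 + 118 = 124)
c(T) = 2*T
-24986 + c(z) = -24986 + 2*124 = -24986 + 248 = -24738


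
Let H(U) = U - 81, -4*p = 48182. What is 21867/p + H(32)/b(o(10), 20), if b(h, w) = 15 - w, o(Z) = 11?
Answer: 961789/120455 ≈ 7.9846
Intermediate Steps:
p = -24091/2 (p = -¼*48182 = -24091/2 ≈ -12046.)
H(U) = -81 + U
21867/p + H(32)/b(o(10), 20) = 21867/(-24091/2) + (-81 + 32)/(15 - 1*20) = 21867*(-2/24091) - 49/(15 - 20) = -43734/24091 - 49/(-5) = -43734/24091 - 49*(-⅕) = -43734/24091 + 49/5 = 961789/120455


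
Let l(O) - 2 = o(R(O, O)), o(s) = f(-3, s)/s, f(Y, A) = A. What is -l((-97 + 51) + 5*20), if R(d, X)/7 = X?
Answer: -3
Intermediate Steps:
R(d, X) = 7*X
o(s) = 1 (o(s) = s/s = 1)
l(O) = 3 (l(O) = 2 + 1 = 3)
-l((-97 + 51) + 5*20) = -1*3 = -3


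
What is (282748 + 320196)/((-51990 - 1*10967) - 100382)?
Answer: -602944/163339 ≈ -3.6914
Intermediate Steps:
(282748 + 320196)/((-51990 - 1*10967) - 100382) = 602944/((-51990 - 10967) - 100382) = 602944/(-62957 - 100382) = 602944/(-163339) = 602944*(-1/163339) = -602944/163339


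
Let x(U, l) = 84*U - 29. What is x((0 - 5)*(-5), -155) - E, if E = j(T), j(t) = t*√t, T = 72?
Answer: 2071 - 432*√2 ≈ 1460.1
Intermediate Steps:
j(t) = t^(3/2)
E = 432*√2 (E = 72^(3/2) = 432*√2 ≈ 610.94)
x(U, l) = -29 + 84*U
x((0 - 5)*(-5), -155) - E = (-29 + 84*((0 - 5)*(-5))) - 432*√2 = (-29 + 84*(-5*(-5))) - 432*√2 = (-29 + 84*25) - 432*√2 = (-29 + 2100) - 432*√2 = 2071 - 432*√2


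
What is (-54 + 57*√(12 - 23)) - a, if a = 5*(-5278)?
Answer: 26336 + 57*I*√11 ≈ 26336.0 + 189.05*I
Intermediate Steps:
a = -26390
(-54 + 57*√(12 - 23)) - a = (-54 + 57*√(12 - 23)) - 1*(-26390) = (-54 + 57*√(-11)) + 26390 = (-54 + 57*(I*√11)) + 26390 = (-54 + 57*I*√11) + 26390 = 26336 + 57*I*√11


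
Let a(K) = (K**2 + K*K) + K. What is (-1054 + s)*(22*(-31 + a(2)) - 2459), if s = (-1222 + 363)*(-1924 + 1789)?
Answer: -335655031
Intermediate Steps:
a(K) = K + 2*K**2 (a(K) = (K**2 + K**2) + K = 2*K**2 + K = K + 2*K**2)
s = 115965 (s = -859*(-135) = 115965)
(-1054 + s)*(22*(-31 + a(2)) - 2459) = (-1054 + 115965)*(22*(-31 + 2*(1 + 2*2)) - 2459) = 114911*(22*(-31 + 2*(1 + 4)) - 2459) = 114911*(22*(-31 + 2*5) - 2459) = 114911*(22*(-31 + 10) - 2459) = 114911*(22*(-21) - 2459) = 114911*(-462 - 2459) = 114911*(-2921) = -335655031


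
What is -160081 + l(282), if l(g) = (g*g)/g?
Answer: -159799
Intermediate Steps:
l(g) = g (l(g) = g**2/g = g)
-160081 + l(282) = -160081 + 282 = -159799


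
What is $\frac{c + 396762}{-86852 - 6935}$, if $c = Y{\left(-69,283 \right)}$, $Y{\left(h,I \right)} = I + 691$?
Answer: $- \frac{397736}{93787} \approx -4.2408$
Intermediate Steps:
$Y{\left(h,I \right)} = 691 + I$
$c = 974$ ($c = 691 + 283 = 974$)
$\frac{c + 396762}{-86852 - 6935} = \frac{974 + 396762}{-86852 - 6935} = \frac{397736}{-86852 + \left(-24851 + 17916\right)} = \frac{397736}{-86852 - 6935} = \frac{397736}{-93787} = 397736 \left(- \frac{1}{93787}\right) = - \frac{397736}{93787}$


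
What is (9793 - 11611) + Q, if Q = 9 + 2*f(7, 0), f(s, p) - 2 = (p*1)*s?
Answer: -1805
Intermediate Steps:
f(s, p) = 2 + p*s (f(s, p) = 2 + (p*1)*s = 2 + p*s)
Q = 13 (Q = 9 + 2*(2 + 0*7) = 9 + 2*(2 + 0) = 9 + 2*2 = 9 + 4 = 13)
(9793 - 11611) + Q = (9793 - 11611) + 13 = -1818 + 13 = -1805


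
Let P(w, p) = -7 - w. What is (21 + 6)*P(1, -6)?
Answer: -216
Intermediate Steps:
(21 + 6)*P(1, -6) = (21 + 6)*(-7 - 1*1) = 27*(-7 - 1) = 27*(-8) = -216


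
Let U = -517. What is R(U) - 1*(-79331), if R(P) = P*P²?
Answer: -138109082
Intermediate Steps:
R(P) = P³
R(U) - 1*(-79331) = (-517)³ - 1*(-79331) = -138188413 + 79331 = -138109082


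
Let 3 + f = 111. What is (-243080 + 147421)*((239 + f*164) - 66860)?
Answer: 4678586031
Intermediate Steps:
f = 108 (f = -3 + 111 = 108)
(-243080 + 147421)*((239 + f*164) - 66860) = (-243080 + 147421)*((239 + 108*164) - 66860) = -95659*((239 + 17712) - 66860) = -95659*(17951 - 66860) = -95659*(-48909) = 4678586031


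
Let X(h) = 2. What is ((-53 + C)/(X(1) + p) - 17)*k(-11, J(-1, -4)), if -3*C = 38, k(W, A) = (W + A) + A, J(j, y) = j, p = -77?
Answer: 47164/225 ≈ 209.62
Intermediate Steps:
k(W, A) = W + 2*A (k(W, A) = (A + W) + A = W + 2*A)
C = -38/3 (C = -⅓*38 = -38/3 ≈ -12.667)
((-53 + C)/(X(1) + p) - 17)*k(-11, J(-1, -4)) = ((-53 - 38/3)/(2 - 77) - 17)*(-11 + 2*(-1)) = (-197/3/(-75) - 17)*(-11 - 2) = (-197/3*(-1/75) - 17)*(-13) = (197/225 - 17)*(-13) = -3628/225*(-13) = 47164/225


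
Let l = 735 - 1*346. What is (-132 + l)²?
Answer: 66049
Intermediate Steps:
l = 389 (l = 735 - 346 = 389)
(-132 + l)² = (-132 + 389)² = 257² = 66049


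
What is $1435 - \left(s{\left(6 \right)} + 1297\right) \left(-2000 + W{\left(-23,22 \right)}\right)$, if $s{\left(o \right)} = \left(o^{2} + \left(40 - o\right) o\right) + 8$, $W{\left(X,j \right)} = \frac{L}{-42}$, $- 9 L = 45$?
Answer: $\frac{43277515}{14} \approx 3.0913 \cdot 10^{6}$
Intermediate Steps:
$L = -5$ ($L = \left(- \frac{1}{9}\right) 45 = -5$)
$W{\left(X,j \right)} = \frac{5}{42}$ ($W{\left(X,j \right)} = - \frac{5}{-42} = \left(-5\right) \left(- \frac{1}{42}\right) = \frac{5}{42}$)
$s{\left(o \right)} = 8 + o^{2} + o \left(40 - o\right)$ ($s{\left(o \right)} = \left(o^{2} + o \left(40 - o\right)\right) + 8 = 8 + o^{2} + o \left(40 - o\right)$)
$1435 - \left(s{\left(6 \right)} + 1297\right) \left(-2000 + W{\left(-23,22 \right)}\right) = 1435 - \left(\left(8 + 40 \cdot 6\right) + 1297\right) \left(-2000 + \frac{5}{42}\right) = 1435 - \left(\left(8 + 240\right) + 1297\right) \left(- \frac{83995}{42}\right) = 1435 - \left(248 + 1297\right) \left(- \frac{83995}{42}\right) = 1435 - 1545 \left(- \frac{83995}{42}\right) = 1435 - - \frac{43257425}{14} = 1435 + \frac{43257425}{14} = \frac{43277515}{14}$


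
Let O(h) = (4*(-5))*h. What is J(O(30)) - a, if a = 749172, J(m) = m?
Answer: -749772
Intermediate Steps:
O(h) = -20*h
J(O(30)) - a = -20*30 - 1*749172 = -600 - 749172 = -749772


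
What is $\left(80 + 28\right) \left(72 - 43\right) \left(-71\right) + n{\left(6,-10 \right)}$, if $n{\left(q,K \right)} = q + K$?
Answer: $-222376$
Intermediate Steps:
$n{\left(q,K \right)} = K + q$
$\left(80 + 28\right) \left(72 - 43\right) \left(-71\right) + n{\left(6,-10 \right)} = \left(80 + 28\right) \left(72 - 43\right) \left(-71\right) + \left(-10 + 6\right) = 108 \cdot 29 \left(-71\right) - 4 = 3132 \left(-71\right) - 4 = -222372 - 4 = -222376$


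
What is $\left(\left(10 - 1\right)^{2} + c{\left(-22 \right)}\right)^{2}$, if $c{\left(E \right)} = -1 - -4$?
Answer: $7056$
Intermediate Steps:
$c{\left(E \right)} = 3$ ($c{\left(E \right)} = -1 + 4 = 3$)
$\left(\left(10 - 1\right)^{2} + c{\left(-22 \right)}\right)^{2} = \left(\left(10 - 1\right)^{2} + 3\right)^{2} = \left(9^{2} + 3\right)^{2} = \left(81 + 3\right)^{2} = 84^{2} = 7056$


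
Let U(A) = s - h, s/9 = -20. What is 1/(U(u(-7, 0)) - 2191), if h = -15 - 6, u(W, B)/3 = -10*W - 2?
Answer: -1/2350 ≈ -0.00042553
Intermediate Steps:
s = -180 (s = 9*(-20) = -180)
u(W, B) = -6 - 30*W (u(W, B) = 3*(-10*W - 2) = 3*(-2 - 10*W) = -6 - 30*W)
h = -21
U(A) = -159 (U(A) = -180 - 1*(-21) = -180 + 21 = -159)
1/(U(u(-7, 0)) - 2191) = 1/(-159 - 2191) = 1/(-2350) = -1/2350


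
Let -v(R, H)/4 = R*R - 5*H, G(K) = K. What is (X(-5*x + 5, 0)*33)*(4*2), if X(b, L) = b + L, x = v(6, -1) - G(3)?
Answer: 221760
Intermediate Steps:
v(R, H) = -4*R² + 20*H (v(R, H) = -4*(R*R - 5*H) = -4*(R² - 5*H) = -4*R² + 20*H)
x = -167 (x = (-4*6² + 20*(-1)) - 1*3 = (-4*36 - 20) - 3 = (-144 - 20) - 3 = -164 - 3 = -167)
X(b, L) = L + b
(X(-5*x + 5, 0)*33)*(4*2) = ((0 + (-5*(-167) + 5))*33)*(4*2) = ((0 + (835 + 5))*33)*8 = ((0 + 840)*33)*8 = (840*33)*8 = 27720*8 = 221760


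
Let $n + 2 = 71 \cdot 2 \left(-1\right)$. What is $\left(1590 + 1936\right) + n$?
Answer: $3382$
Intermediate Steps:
$n = -144$ ($n = -2 + 71 \cdot 2 \left(-1\right) = -2 + 71 \left(-2\right) = -2 - 142 = -144$)
$\left(1590 + 1936\right) + n = \left(1590 + 1936\right) - 144 = 3526 - 144 = 3382$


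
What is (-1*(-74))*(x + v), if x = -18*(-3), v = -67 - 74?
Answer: -6438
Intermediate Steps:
v = -141
x = 54
(-1*(-74))*(x + v) = (-1*(-74))*(54 - 141) = 74*(-87) = -6438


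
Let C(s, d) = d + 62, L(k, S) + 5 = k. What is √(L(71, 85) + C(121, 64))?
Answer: 8*√3 ≈ 13.856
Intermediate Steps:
L(k, S) = -5 + k
C(s, d) = 62 + d
√(L(71, 85) + C(121, 64)) = √((-5 + 71) + (62 + 64)) = √(66 + 126) = √192 = 8*√3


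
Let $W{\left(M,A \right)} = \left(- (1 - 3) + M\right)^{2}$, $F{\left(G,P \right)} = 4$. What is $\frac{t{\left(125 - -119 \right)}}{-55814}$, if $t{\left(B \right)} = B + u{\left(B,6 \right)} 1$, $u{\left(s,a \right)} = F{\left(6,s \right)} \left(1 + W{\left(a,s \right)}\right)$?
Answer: $- \frac{252}{27907} \approx -0.00903$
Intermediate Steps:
$W{\left(M,A \right)} = \left(2 + M\right)^{2}$ ($W{\left(M,A \right)} = \left(\left(-1\right) \left(-2\right) + M\right)^{2} = \left(2 + M\right)^{2}$)
$u{\left(s,a \right)} = 4 + 4 \left(2 + a\right)^{2}$ ($u{\left(s,a \right)} = 4 \left(1 + \left(2 + a\right)^{2}\right) = 4 + 4 \left(2 + a\right)^{2}$)
$t{\left(B \right)} = 260 + B$ ($t{\left(B \right)} = B + \left(4 + 4 \left(2 + 6\right)^{2}\right) 1 = B + \left(4 + 4 \cdot 8^{2}\right) 1 = B + \left(4 + 4 \cdot 64\right) 1 = B + \left(4 + 256\right) 1 = B + 260 \cdot 1 = B + 260 = 260 + B$)
$\frac{t{\left(125 - -119 \right)}}{-55814} = \frac{260 + \left(125 - -119\right)}{-55814} = \left(260 + \left(125 + 119\right)\right) \left(- \frac{1}{55814}\right) = \left(260 + 244\right) \left(- \frac{1}{55814}\right) = 504 \left(- \frac{1}{55814}\right) = - \frac{252}{27907}$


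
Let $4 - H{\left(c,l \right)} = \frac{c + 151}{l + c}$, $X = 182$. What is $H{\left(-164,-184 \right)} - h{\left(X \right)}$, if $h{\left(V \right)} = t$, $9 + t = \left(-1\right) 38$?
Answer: $\frac{17735}{348} \approx 50.963$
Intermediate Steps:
$H{\left(c,l \right)} = 4 - \frac{151 + c}{c + l}$ ($H{\left(c,l \right)} = 4 - \frac{c + 151}{l + c} = 4 - \frac{151 + c}{c + l}$)
$t = -47$ ($t = -9 - 38 = -47$)
$h{\left(V \right)} = -47$
$H{\left(-164,-184 \right)} - h{\left(X \right)} = \frac{-151 + 3 \left(-164\right) + 4 \left(-184\right)}{-164 - 184} - -47 = \frac{-151 - 492 - 736}{-348} + 47 = \left(- \frac{1}{348}\right) \left(-1379\right) + 47 = \frac{1379}{348} + 47 = \frac{17735}{348}$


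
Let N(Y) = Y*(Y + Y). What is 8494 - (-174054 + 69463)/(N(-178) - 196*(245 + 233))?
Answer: 257433489/30320 ≈ 8490.5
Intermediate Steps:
N(Y) = 2*Y² (N(Y) = Y*(2*Y) = 2*Y²)
8494 - (-174054 + 69463)/(N(-178) - 196*(245 + 233)) = 8494 - (-174054 + 69463)/(2*(-178)² - 196*(245 + 233)) = 8494 - (-104591)/(2*31684 - 196*478) = 8494 - (-104591)/(63368 - 93688) = 8494 - (-104591)/(-30320) = 8494 - (-104591)*(-1)/30320 = 8494 - 1*104591/30320 = 8494 - 104591/30320 = 257433489/30320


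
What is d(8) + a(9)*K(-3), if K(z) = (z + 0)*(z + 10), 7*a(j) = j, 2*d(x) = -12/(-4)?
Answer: -51/2 ≈ -25.500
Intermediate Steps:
d(x) = 3/2 (d(x) = (-12/(-4))/2 = (-12*(-¼))/2 = (½)*3 = 3/2)
a(j) = j/7
K(z) = z*(10 + z)
d(8) + a(9)*K(-3) = 3/2 + ((⅐)*9)*(-3*(10 - 3)) = 3/2 + 9*(-3*7)/7 = 3/2 + (9/7)*(-21) = 3/2 - 27 = -51/2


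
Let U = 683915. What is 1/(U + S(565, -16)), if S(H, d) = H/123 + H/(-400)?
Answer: 9840/6729754901 ≈ 1.4622e-6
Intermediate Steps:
S(H, d) = 277*H/49200 (S(H, d) = H*(1/123) + H*(-1/400) = H/123 - H/400 = 277*H/49200)
1/(U + S(565, -16)) = 1/(683915 + (277/49200)*565) = 1/(683915 + 31301/9840) = 1/(6729754901/9840) = 9840/6729754901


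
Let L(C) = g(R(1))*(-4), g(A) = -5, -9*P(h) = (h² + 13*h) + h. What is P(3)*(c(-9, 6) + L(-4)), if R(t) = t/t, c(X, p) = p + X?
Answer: -289/3 ≈ -96.333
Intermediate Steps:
c(X, p) = X + p
R(t) = 1
P(h) = -14*h/9 - h²/9 (P(h) = -((h² + 13*h) + h)/9 = -(h² + 14*h)/9 = -14*h/9 - h²/9)
L(C) = 20 (L(C) = -5*(-4) = 20)
P(3)*(c(-9, 6) + L(-4)) = (-⅑*3*(14 + 3))*((-9 + 6) + 20) = (-⅑*3*17)*(-3 + 20) = -17/3*17 = -289/3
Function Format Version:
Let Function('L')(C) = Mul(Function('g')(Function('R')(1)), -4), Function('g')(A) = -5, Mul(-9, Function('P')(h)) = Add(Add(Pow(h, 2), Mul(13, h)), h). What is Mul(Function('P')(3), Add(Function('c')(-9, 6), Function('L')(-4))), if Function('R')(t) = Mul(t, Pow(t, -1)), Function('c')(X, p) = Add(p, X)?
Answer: Rational(-289, 3) ≈ -96.333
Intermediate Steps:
Function('c')(X, p) = Add(X, p)
Function('R')(t) = 1
Function('P')(h) = Add(Mul(Rational(-14, 9), h), Mul(Rational(-1, 9), Pow(h, 2))) (Function('P')(h) = Mul(Rational(-1, 9), Add(Add(Pow(h, 2), Mul(13, h)), h)) = Mul(Rational(-1, 9), Add(Pow(h, 2), Mul(14, h))) = Add(Mul(Rational(-14, 9), h), Mul(Rational(-1, 9), Pow(h, 2))))
Function('L')(C) = 20 (Function('L')(C) = Mul(-5, -4) = 20)
Mul(Function('P')(3), Add(Function('c')(-9, 6), Function('L')(-4))) = Mul(Mul(Rational(-1, 9), 3, Add(14, 3)), Add(Add(-9, 6), 20)) = Mul(Mul(Rational(-1, 9), 3, 17), Add(-3, 20)) = Mul(Rational(-17, 3), 17) = Rational(-289, 3)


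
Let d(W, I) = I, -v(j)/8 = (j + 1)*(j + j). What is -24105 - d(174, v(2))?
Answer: -24009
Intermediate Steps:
v(j) = -16*j*(1 + j) (v(j) = -8*(j + 1)*(j + j) = -8*(1 + j)*2*j = -16*j*(1 + j))
-24105 - d(174, v(2)) = -24105 - (-16)*2*(1 + 2) = -24105 - (-16)*2*3 = -24105 - 1*(-96) = -24105 + 96 = -24009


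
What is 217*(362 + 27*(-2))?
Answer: 66836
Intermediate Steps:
217*(362 + 27*(-2)) = 217*(362 - 54) = 217*308 = 66836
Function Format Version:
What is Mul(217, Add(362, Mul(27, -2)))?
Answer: 66836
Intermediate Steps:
Mul(217, Add(362, Mul(27, -2))) = Mul(217, Add(362, -54)) = Mul(217, 308) = 66836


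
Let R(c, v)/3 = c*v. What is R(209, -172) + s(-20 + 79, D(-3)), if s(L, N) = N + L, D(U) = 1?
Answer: -107784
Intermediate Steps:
R(c, v) = 3*c*v (R(c, v) = 3*(c*v) = 3*c*v)
s(L, N) = L + N
R(209, -172) + s(-20 + 79, D(-3)) = 3*209*(-172) + ((-20 + 79) + 1) = -107844 + (59 + 1) = -107844 + 60 = -107784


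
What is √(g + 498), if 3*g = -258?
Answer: 2*√103 ≈ 20.298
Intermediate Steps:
g = -86 (g = (⅓)*(-258) = -86)
√(g + 498) = √(-86 + 498) = √412 = 2*√103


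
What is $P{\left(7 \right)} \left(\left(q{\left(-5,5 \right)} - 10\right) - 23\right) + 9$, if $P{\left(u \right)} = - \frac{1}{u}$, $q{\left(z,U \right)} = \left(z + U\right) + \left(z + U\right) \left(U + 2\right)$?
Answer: $\frac{96}{7} \approx 13.714$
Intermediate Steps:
$q{\left(z,U \right)} = U + z + \left(2 + U\right) \left(U + z\right)$ ($q{\left(z,U \right)} = \left(U + z\right) + \left(U + z\right) \left(2 + U\right) = \left(U + z\right) + \left(2 + U\right) \left(U + z\right) = U + z + \left(2 + U\right) \left(U + z\right)$)
$P{\left(7 \right)} \left(\left(q{\left(-5,5 \right)} - 10\right) - 23\right) + 9 = - \frac{1}{7} \left(\left(\left(5^{2} + 3 \cdot 5 + 3 \left(-5\right) + 5 \left(-5\right)\right) - 10\right) - 23\right) + 9 = \left(-1\right) \frac{1}{7} \left(\left(\left(25 + 15 - 15 - 25\right) - 10\right) - 23\right) + 9 = - \frac{\left(0 - 10\right) - 23}{7} + 9 = - \frac{-10 - 23}{7} + 9 = \left(- \frac{1}{7}\right) \left(-33\right) + 9 = \frac{33}{7} + 9 = \frac{96}{7}$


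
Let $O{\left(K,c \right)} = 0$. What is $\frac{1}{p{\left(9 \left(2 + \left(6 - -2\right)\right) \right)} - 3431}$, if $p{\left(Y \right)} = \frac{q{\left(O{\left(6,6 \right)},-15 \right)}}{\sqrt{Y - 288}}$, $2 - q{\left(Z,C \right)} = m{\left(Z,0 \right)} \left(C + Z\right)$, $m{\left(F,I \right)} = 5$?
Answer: $- \frac{61758}{211892237} + \frac{21 i \sqrt{22}}{211892237} \approx -0.00029146 + 4.6485 \cdot 10^{-7} i$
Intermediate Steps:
$q{\left(Z,C \right)} = 2 - 5 C - 5 Z$ ($q{\left(Z,C \right)} = 2 - 5 \left(C + Z\right) = 2 - \left(5 C + 5 Z\right) = 2 - 5 C - 5 Z$)
$p{\left(Y \right)} = \frac{77}{\sqrt{-288 + Y}}$ ($p{\left(Y \right)} = \frac{2 - -75 - 0}{\sqrt{Y - 288}} = \frac{2 + 75 + 0}{\sqrt{-288 + Y}} = \frac{77}{\sqrt{-288 + Y}}$)
$\frac{1}{p{\left(9 \left(2 + \left(6 - -2\right)\right) \right)} - 3431} = \frac{1}{\frac{77}{\sqrt{-288 + 9 \left(2 + \left(6 - -2\right)\right)}} - 3431} = \frac{1}{\frac{77}{\sqrt{-288 + 9 \left(2 + \left(6 + 2\right)\right)}} - 3431} = \frac{1}{\frac{77}{\sqrt{-288 + 9 \left(2 + 8\right)}} - 3431} = \frac{1}{\frac{77}{\sqrt{-288 + 9 \cdot 10}} - 3431} = \frac{1}{\frac{77}{\sqrt{-288 + 90}} - 3431} = \frac{1}{\frac{77}{3 i \sqrt{22}} - 3431} = \frac{1}{77 \left(- \frac{i \sqrt{22}}{66}\right) - 3431} = \frac{1}{- \frac{7 i \sqrt{22}}{6} - 3431} = \frac{1}{-3431 - \frac{7 i \sqrt{22}}{6}}$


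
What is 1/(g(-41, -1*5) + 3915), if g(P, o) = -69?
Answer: 1/3846 ≈ 0.00026001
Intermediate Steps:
1/(g(-41, -1*5) + 3915) = 1/(-69 + 3915) = 1/3846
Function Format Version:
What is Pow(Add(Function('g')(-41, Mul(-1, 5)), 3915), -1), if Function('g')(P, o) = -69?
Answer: Rational(1, 3846) ≈ 0.00026001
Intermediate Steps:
Pow(Add(Function('g')(-41, Mul(-1, 5)), 3915), -1) = Pow(Add(-69, 3915), -1) = Pow(3846, -1) = Rational(1, 3846)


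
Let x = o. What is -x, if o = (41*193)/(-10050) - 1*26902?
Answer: 270373013/10050 ≈ 26903.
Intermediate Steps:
o = -270373013/10050 (o = 7913*(-1/10050) - 26902 = -7913/10050 - 26902 = -270373013/10050 ≈ -26903.)
x = -270373013/10050 ≈ -26903.
-x = -1*(-270373013/10050) = 270373013/10050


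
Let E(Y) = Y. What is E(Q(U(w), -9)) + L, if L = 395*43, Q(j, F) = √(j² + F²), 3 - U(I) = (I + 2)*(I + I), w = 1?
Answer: 16985 + 3*√10 ≈ 16995.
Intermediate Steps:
U(I) = 3 - 2*I*(2 + I) (U(I) = 3 - (I + 2)*(I + I) = 3 - (2 + I)*2*I = 3 - 2*I*(2 + I))
Q(j, F) = √(F² + j²)
L = 16985
E(Q(U(w), -9)) + L = √((-9)² + (3 - 4*1 - 2*1²)²) + 16985 = √(81 + (3 - 4 - 2*1)²) + 16985 = √(81 + (3 - 4 - 2)²) + 16985 = √(81 + (-3)²) + 16985 = √(81 + 9) + 16985 = √90 + 16985 = 3*√10 + 16985 = 16985 + 3*√10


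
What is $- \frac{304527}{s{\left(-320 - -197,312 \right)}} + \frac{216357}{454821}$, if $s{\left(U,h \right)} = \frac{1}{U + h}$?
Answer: $- \frac{8725832231902}{151607} \approx -5.7556 \cdot 10^{7}$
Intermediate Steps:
$- \frac{304527}{s{\left(-320 - -197,312 \right)}} + \frac{216357}{454821} = - \frac{304527}{\frac{1}{\left(-320 - -197\right) + 312}} + \frac{216357}{454821} = - \frac{304527}{\frac{1}{\left(-320 + 197\right) + 312}} + 216357 \cdot \frac{1}{454821} = - \frac{304527}{\frac{1}{-123 + 312}} + \frac{72119}{151607} = - \frac{304527}{\frac{1}{189}} + \frac{72119}{151607} = - 304527 \frac{1}{\frac{1}{189}} + \frac{72119}{151607} = \left(-304527\right) 189 + \frac{72119}{151607} = -57555603 + \frac{72119}{151607} = - \frac{8725832231902}{151607}$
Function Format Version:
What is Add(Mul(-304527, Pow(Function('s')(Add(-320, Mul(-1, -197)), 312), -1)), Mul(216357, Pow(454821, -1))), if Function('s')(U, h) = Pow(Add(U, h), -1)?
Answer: Rational(-8725832231902, 151607) ≈ -5.7556e+7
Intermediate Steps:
Add(Mul(-304527, Pow(Function('s')(Add(-320, Mul(-1, -197)), 312), -1)), Mul(216357, Pow(454821, -1))) = Add(Mul(-304527, Pow(Pow(Add(Add(-320, Mul(-1, -197)), 312), -1), -1)), Mul(216357, Pow(454821, -1))) = Add(Mul(-304527, Pow(Pow(Add(Add(-320, 197), 312), -1), -1)), Mul(216357, Rational(1, 454821))) = Add(Mul(-304527, Pow(Pow(Add(-123, 312), -1), -1)), Rational(72119, 151607)) = Add(Mul(-304527, Pow(Pow(189, -1), -1)), Rational(72119, 151607)) = Add(Mul(-304527, Pow(Rational(1, 189), -1)), Rational(72119, 151607)) = Add(Mul(-304527, 189), Rational(72119, 151607)) = Add(-57555603, Rational(72119, 151607)) = Rational(-8725832231902, 151607)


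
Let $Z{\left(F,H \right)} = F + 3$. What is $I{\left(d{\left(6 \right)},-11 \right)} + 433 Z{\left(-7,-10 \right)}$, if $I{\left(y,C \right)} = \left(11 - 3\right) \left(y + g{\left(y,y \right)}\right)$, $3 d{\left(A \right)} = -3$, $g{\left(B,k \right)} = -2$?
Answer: $-1756$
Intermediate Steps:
$d{\left(A \right)} = -1$ ($d{\left(A \right)} = \frac{1}{3} \left(-3\right) = -1$)
$Z{\left(F,H \right)} = 3 + F$
$I{\left(y,C \right)} = -16 + 8 y$ ($I{\left(y,C \right)} = \left(11 - 3\right) \left(y - 2\right) = 8 \left(-2 + y\right) = -16 + 8 y$)
$I{\left(d{\left(6 \right)},-11 \right)} + 433 Z{\left(-7,-10 \right)} = \left(-16 + 8 \left(-1\right)\right) + 433 \left(3 - 7\right) = \left(-16 - 8\right) + 433 \left(-4\right) = -24 - 1732 = -1756$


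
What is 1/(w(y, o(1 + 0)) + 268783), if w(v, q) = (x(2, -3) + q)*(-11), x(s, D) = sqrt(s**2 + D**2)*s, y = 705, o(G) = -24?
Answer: 269047/72386281917 + 22*sqrt(13)/72386281917 ≈ 3.7179e-6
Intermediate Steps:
x(s, D) = s*sqrt(D**2 + s**2) (x(s, D) = sqrt(D**2 + s**2)*s = s*sqrt(D**2 + s**2))
w(v, q) = -22*sqrt(13) - 11*q (w(v, q) = (2*sqrt((-3)**2 + 2**2) + q)*(-11) = (2*sqrt(9 + 4) + q)*(-11) = (2*sqrt(13) + q)*(-11) = (q + 2*sqrt(13))*(-11) = -22*sqrt(13) - 11*q)
1/(w(y, o(1 + 0)) + 268783) = 1/((-22*sqrt(13) - 11*(-24)) + 268783) = 1/((-22*sqrt(13) + 264) + 268783) = 1/((264 - 22*sqrt(13)) + 268783) = 1/(269047 - 22*sqrt(13))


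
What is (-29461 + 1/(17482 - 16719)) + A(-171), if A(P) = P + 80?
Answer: -22548175/763 ≈ -29552.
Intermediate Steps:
A(P) = 80 + P
(-29461 + 1/(17482 - 16719)) + A(-171) = (-29461 + 1/(17482 - 16719)) + (80 - 171) = (-29461 + 1/763) - 91 = -22478742/763 - 91 = -22548175/763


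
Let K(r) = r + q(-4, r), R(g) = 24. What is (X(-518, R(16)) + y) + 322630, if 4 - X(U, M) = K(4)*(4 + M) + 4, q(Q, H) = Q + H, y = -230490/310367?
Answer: 100098713616/310367 ≈ 3.2252e+5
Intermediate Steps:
y = -230490/310367 (y = -230490*1/310367 = -230490/310367 ≈ -0.74264)
q(Q, H) = H + Q
K(r) = -4 + 2*r (K(r) = r + (r - 4) = r + (-4 + r) = -4 + 2*r)
X(U, M) = -16 - 4*M (X(U, M) = 4 - ((-4 + 2*4)*(4 + M) + 4) = 4 - ((-4 + 8)*(4 + M) + 4) = 4 - (4*(4 + M) + 4) = 4 - ((16 + 4*M) + 4) = 4 - (20 + 4*M) = 4 + (-20 - 4*M) = -16 - 4*M)
(X(-518, R(16)) + y) + 322630 = ((-16 - 4*24) - 230490/310367) + 322630 = ((-16 - 96) - 230490/310367) + 322630 = (-112 - 230490/310367) + 322630 = -34991594/310367 + 322630 = 100098713616/310367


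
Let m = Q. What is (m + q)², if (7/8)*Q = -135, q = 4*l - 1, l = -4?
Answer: 1437601/49 ≈ 29339.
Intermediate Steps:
q = -17 (q = 4*(-4) - 1 = -16 - 1 = -17)
Q = -1080/7 (Q = (8/7)*(-135) = -1080/7 ≈ -154.29)
m = -1080/7 ≈ -154.29
(m + q)² = (-1080/7 - 17)² = (-1199/7)² = 1437601/49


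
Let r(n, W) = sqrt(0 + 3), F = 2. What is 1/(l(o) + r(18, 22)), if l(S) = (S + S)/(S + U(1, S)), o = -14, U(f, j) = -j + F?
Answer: -14/193 - sqrt(3)/193 ≈ -0.081513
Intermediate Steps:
U(f, j) = 2 - j (U(f, j) = -j + 2 = 2 - j)
r(n, W) = sqrt(3)
l(S) = S (l(S) = (S + S)/(S + (2 - S)) = (2*S)/2 = (2*S)*(1/2) = S)
1/(l(o) + r(18, 22)) = 1/(-14 + sqrt(3))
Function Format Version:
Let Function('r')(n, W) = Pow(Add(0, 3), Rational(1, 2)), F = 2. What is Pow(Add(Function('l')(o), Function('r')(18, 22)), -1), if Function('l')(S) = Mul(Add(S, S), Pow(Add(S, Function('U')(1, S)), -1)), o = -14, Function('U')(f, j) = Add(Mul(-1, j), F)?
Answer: Add(Rational(-14, 193), Mul(Rational(-1, 193), Pow(3, Rational(1, 2)))) ≈ -0.081513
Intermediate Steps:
Function('U')(f, j) = Add(2, Mul(-1, j)) (Function('U')(f, j) = Add(Mul(-1, j), 2) = Add(2, Mul(-1, j)))
Function('r')(n, W) = Pow(3, Rational(1, 2))
Function('l')(S) = S (Function('l')(S) = Mul(Add(S, S), Pow(Add(S, Add(2, Mul(-1, S))), -1)) = Mul(Mul(2, S), Pow(2, -1)) = Mul(Mul(2, S), Rational(1, 2)) = S)
Pow(Add(Function('l')(o), Function('r')(18, 22)), -1) = Pow(Add(-14, Pow(3, Rational(1, 2))), -1)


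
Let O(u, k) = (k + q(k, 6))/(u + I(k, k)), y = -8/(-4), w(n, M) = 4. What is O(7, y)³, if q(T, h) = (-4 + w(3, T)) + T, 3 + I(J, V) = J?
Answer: 8/27 ≈ 0.29630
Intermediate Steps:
I(J, V) = -3 + J
y = 2 (y = -8*(-¼) = 2)
q(T, h) = T (q(T, h) = (-4 + 4) + T = 0 + T = T)
O(u, k) = 2*k/(-3 + k + u) (O(u, k) = (k + k)/(u + (-3 + k)) = (2*k)/(-3 + k + u) = 2*k/(-3 + k + u))
O(7, y)³ = (2*2/(-3 + 2 + 7))³ = (2*2/6)³ = (2*2*(⅙))³ = (⅔)³ = 8/27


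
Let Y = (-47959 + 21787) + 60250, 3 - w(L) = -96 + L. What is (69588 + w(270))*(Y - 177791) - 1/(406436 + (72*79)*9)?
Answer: -4565354278398589/457628 ≈ -9.9761e+9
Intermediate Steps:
w(L) = 99 - L (w(L) = 3 - (-96 + L) = 3 + (96 - L) = 99 - L)
Y = 34078 (Y = -26172 + 60250 = 34078)
(69588 + w(270))*(Y - 177791) - 1/(406436 + (72*79)*9) = (69588 + (99 - 1*270))*(34078 - 177791) - 1/(406436 + (72*79)*9) = (69588 + (99 - 270))*(-143713) - 1/(406436 + 5688*9) = (69588 - 171)*(-143713) - 1/(406436 + 51192) = 69417*(-143713) - 1/457628 = -9976125321 - 1*1/457628 = -9976125321 - 1/457628 = -4565354278398589/457628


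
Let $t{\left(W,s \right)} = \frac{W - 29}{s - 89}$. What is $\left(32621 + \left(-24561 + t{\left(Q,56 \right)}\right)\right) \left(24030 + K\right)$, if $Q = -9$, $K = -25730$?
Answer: $- \frac{452230600}{33} \approx -1.3704 \cdot 10^{7}$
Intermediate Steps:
$t{\left(W,s \right)} = \frac{-29 + W}{-89 + s}$
$\left(32621 + \left(-24561 + t{\left(Q,56 \right)}\right)\right) \left(24030 + K\right) = \left(32621 - \left(24561 - \frac{-29 - 9}{-89 + 56}\right)\right) \left(24030 - 25730\right) = \left(32621 - \left(24561 - \frac{1}{-33} \left(-38\right)\right)\right) \left(-1700\right) = \left(32621 - \frac{810475}{33}\right) \left(-1700\right) = \frac{266018}{33} \left(-1700\right) = - \frac{452230600}{33}$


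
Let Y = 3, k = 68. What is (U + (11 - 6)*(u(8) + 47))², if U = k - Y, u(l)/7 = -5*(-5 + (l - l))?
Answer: 1380625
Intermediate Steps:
u(l) = 175 (u(l) = 7*(-5*(-5 + (l - l))) = 7*(-5*(-5 + 0)) = 7*(-5*(-5)) = 7*25 = 175)
U = 65 (U = 68 - 1*3 = 68 - 3 = 65)
(U + (11 - 6)*(u(8) + 47))² = (65 + (11 - 6)*(175 + 47))² = (65 + 5*222)² = (65 + 1110)² = 1175² = 1380625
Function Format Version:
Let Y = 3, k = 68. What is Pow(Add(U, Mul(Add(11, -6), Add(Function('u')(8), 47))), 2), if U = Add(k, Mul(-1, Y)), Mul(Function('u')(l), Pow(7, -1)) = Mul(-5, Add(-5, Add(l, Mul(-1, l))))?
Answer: 1380625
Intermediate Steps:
Function('u')(l) = 175 (Function('u')(l) = Mul(7, Mul(-5, Add(-5, Add(l, Mul(-1, l))))) = Mul(7, Mul(-5, Add(-5, 0))) = Mul(7, Mul(-5, -5)) = Mul(7, 25) = 175)
U = 65 (U = Add(68, Mul(-1, 3)) = Add(68, -3) = 65)
Pow(Add(U, Mul(Add(11, -6), Add(Function('u')(8), 47))), 2) = Pow(Add(65, Mul(Add(11, -6), Add(175, 47))), 2) = Pow(Add(65, Mul(5, 222)), 2) = Pow(Add(65, 1110), 2) = Pow(1175, 2) = 1380625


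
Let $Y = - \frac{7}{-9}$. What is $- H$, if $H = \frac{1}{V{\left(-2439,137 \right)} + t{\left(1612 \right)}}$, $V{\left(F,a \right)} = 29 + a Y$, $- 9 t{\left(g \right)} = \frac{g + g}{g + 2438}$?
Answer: $- \frac{18225}{2468888} \approx -0.0073819$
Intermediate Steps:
$Y = \frac{7}{9}$ ($Y = \left(-7\right) \left(- \frac{1}{9}\right) = \frac{7}{9} \approx 0.77778$)
$t{\left(g \right)} = - \frac{2 g}{9 \left(2438 + g\right)}$ ($t{\left(g \right)} = - \frac{\left(g + g\right) \frac{1}{g + 2438}}{9} = - \frac{2 g \frac{1}{2438 + g}}{9} = - \frac{2 g}{9 \left(2438 + g\right)}$)
$V{\left(F,a \right)} = 29 + \frac{7 a}{9}$ ($V{\left(F,a \right)} = 29 + a \frac{7}{9} = 29 + \frac{7 a}{9}$)
$H = \frac{18225}{2468888}$ ($H = \frac{1}{\left(29 + \frac{7}{9} \cdot 137\right) - \frac{3224}{21942 + 9 \cdot 1612}} = \frac{1}{\left(29 + \frac{959}{9}\right) - \frac{3224}{21942 + 14508}} = \frac{1}{\frac{1220}{9} - \frac{3224}{36450}} = \frac{1}{\frac{1220}{9} - 3224 \cdot \frac{1}{36450}} = \frac{1}{\frac{1220}{9} - \frac{1612}{18225}} = \frac{1}{\frac{2468888}{18225}} = \frac{18225}{2468888} \approx 0.0073819$)
$- H = \left(-1\right) \frac{18225}{2468888} = - \frac{18225}{2468888}$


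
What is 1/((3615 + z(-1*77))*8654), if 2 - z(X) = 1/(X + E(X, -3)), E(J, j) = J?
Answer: 77/2410221213 ≈ 3.1947e-8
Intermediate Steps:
z(X) = 2 - 1/(2*X) (z(X) = 2 - 1/(X + X) = 2 - 1/(2*X))
1/((3615 + z(-1*77))*8654) = 1/((3615 + (2 - 1/(2*((-1*77)))))*8654) = (1/8654)/(3615 + (2 - 1/2/(-77))) = (1/8654)/(3615 + (2 - 1/2*(-1/77))) = (1/8654)/(3615 + (2 + 1/154)) = (1/8654)/(3615 + 309/154) = (1/8654)/(557019/154) = (154/557019)*(1/8654) = 77/2410221213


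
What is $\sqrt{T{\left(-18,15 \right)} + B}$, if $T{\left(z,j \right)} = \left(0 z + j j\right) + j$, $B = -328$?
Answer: $2 i \sqrt{22} \approx 9.3808 i$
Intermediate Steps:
$T{\left(z,j \right)} = j + j^{2}$ ($T{\left(z,j \right)} = \left(0 + j^{2}\right) + j = j^{2} + j = j + j^{2}$)
$\sqrt{T{\left(-18,15 \right)} + B} = \sqrt{15 \left(1 + 15\right) - 328} = \sqrt{15 \cdot 16 - 328} = \sqrt{240 - 328} = \sqrt{-88} = 2 i \sqrt{22}$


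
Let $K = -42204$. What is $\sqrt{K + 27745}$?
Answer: $i \sqrt{14459} \approx 120.25 i$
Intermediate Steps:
$\sqrt{K + 27745} = \sqrt{-42204 + 27745} = \sqrt{-14459} = i \sqrt{14459}$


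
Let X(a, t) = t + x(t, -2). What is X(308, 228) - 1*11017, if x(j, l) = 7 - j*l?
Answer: -10326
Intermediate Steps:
x(j, l) = 7 - j*l
X(a, t) = 7 + 3*t (X(a, t) = t + (7 - 1*t*(-2)) = t + (7 + 2*t) = 7 + 3*t)
X(308, 228) - 1*11017 = (7 + 3*228) - 1*11017 = (7 + 684) - 11017 = 691 - 11017 = -10326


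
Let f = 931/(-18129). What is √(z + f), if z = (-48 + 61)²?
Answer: √55526770230/18129 ≈ 12.998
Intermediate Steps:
f = -931/18129 (f = 931*(-1/18129) = -931/18129 ≈ -0.051354)
z = 169 (z = 13² = 169)
√(z + f) = √(169 - 931/18129) = √(3062870/18129) = √55526770230/18129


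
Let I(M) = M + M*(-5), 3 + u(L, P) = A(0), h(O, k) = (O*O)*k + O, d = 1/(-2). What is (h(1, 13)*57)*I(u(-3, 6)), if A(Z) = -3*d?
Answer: 4788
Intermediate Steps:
d = -1/2 ≈ -0.50000
h(O, k) = O + k*O**2 (h(O, k) = O**2*k + O = k*O**2 + O = O + k*O**2)
A(Z) = 3/2 (A(Z) = -3*(-1/2) = 3/2)
u(L, P) = -3/2 (u(L, P) = -3 + 3/2 = -3/2)
I(M) = -4*M (I(M) = M - 5*M = -4*M)
(h(1, 13)*57)*I(u(-3, 6)) = ((1*(1 + 1*13))*57)*(-4*(-3/2)) = ((1*(1 + 13))*57)*6 = ((1*14)*57)*6 = (14*57)*6 = 798*6 = 4788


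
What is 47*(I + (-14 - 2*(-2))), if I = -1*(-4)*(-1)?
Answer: -658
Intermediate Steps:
I = -4 (I = 4*(-1) = -4)
47*(I + (-14 - 2*(-2))) = 47*(-4 + (-14 - 2*(-2))) = 47*(-4 + (-14 - 1*(-4))) = 47*(-4 + (-14 + 4)) = 47*(-4 - 10) = 47*(-14) = -658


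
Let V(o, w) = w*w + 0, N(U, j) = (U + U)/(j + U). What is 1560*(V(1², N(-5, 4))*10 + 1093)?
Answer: 3265080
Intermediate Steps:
N(U, j) = 2*U/(U + j) (N(U, j) = (2*U)/(U + j) = 2*U/(U + j))
V(o, w) = w² (V(o, w) = w² + 0 = w²)
1560*(V(1², N(-5, 4))*10 + 1093) = 1560*((2*(-5)/(-5 + 4))²*10 + 1093) = 1560*((2*(-5)/(-1))²*10 + 1093) = 1560*((2*(-5)*(-1))²*10 + 1093) = 1560*(10²*10 + 1093) = 1560*(100*10 + 1093) = 1560*(1000 + 1093) = 1560*2093 = 3265080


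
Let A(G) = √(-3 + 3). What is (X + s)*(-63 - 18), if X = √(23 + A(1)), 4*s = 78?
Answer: -3159/2 - 81*√23 ≈ -1968.0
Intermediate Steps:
s = 39/2 (s = (¼)*78 = 39/2 ≈ 19.500)
A(G) = 0 (A(G) = √0 = 0)
X = √23 (X = √(23 + 0) = √23 ≈ 4.7958)
(X + s)*(-63 - 18) = (√23 + 39/2)*(-63 - 18) = (39/2 + √23)*(-81) = -3159/2 - 81*√23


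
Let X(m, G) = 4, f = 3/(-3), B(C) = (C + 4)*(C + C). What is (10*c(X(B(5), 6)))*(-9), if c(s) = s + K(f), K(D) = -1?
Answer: -270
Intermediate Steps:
B(C) = 2*C*(4 + C) (B(C) = (4 + C)*(2*C) = 2*C*(4 + C))
f = -1 (f = 3*(-1/3) = -1)
c(s) = -1 + s (c(s) = s - 1 = -1 + s)
(10*c(X(B(5), 6)))*(-9) = (10*(-1 + 4))*(-9) = (10*3)*(-9) = 30*(-9) = -270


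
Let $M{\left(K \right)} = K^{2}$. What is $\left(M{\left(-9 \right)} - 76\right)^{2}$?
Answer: $25$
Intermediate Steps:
$\left(M{\left(-9 \right)} - 76\right)^{2} = \left(\left(-9\right)^{2} - 76\right)^{2} = \left(81 - 76\right)^{2} = 5^{2} = 25$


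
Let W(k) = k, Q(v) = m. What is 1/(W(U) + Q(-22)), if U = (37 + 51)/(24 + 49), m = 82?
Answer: 73/6074 ≈ 0.012018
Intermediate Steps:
Q(v) = 82
U = 88/73 ≈ 1.2055
1/(W(U) + Q(-22)) = 1/(88/73 + 82) = 1/(6074/73) = 73/6074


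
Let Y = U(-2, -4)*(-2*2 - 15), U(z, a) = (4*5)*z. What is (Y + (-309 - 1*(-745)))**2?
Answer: 1430416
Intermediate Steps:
U(z, a) = 20*z
Y = 760 (Y = (20*(-2))*(-2*2 - 15) = -40*(-4 - 15) = -40*(-19) = 760)
(Y + (-309 - 1*(-745)))**2 = (760 + (-309 - 1*(-745)))**2 = (760 + (-309 + 745))**2 = (760 + 436)**2 = 1196**2 = 1430416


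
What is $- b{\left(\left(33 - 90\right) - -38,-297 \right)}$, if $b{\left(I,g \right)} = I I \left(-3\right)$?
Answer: $1083$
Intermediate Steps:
$b{\left(I,g \right)} = - 3 I^{2}$ ($b{\left(I,g \right)} = I^{2} \left(-3\right) = - 3 I^{2}$)
$- b{\left(\left(33 - 90\right) - -38,-297 \right)} = - \left(-3\right) \left(\left(33 - 90\right) - -38\right)^{2} = - \left(-3\right) \left(-57 + 38\right)^{2} = - \left(-3\right) \left(-19\right)^{2} = - \left(-3\right) 361 = \left(-1\right) \left(-1083\right) = 1083$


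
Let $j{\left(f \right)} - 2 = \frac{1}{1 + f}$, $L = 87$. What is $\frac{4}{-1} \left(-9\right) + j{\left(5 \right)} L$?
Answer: $\frac{449}{2} \approx 224.5$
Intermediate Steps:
$j{\left(f \right)} = 2 + \frac{1}{1 + f}$
$\frac{4}{-1} \left(-9\right) + j{\left(5 \right)} L = \frac{4}{-1} \left(-9\right) + \frac{3 + 2 \cdot 5}{1 + 5} \cdot 87 = 4 \left(-1\right) \left(-9\right) + \frac{3 + 10}{6} \cdot 87 = \left(-4\right) \left(-9\right) + \frac{1}{6} \cdot 13 \cdot 87 = 36 + \frac{13}{6} \cdot 87 = 36 + \frac{377}{2} = \frac{449}{2}$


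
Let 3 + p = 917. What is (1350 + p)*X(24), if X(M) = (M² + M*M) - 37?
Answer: 2524360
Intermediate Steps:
p = 914 (p = -3 + 917 = 914)
X(M) = -37 + 2*M² (X(M) = (M² + M²) - 37 = 2*M² - 37 = -37 + 2*M²)
(1350 + p)*X(24) = (1350 + 914)*(-37 + 2*24²) = 2264*(-37 + 2*576) = 2264*(-37 + 1152) = 2264*1115 = 2524360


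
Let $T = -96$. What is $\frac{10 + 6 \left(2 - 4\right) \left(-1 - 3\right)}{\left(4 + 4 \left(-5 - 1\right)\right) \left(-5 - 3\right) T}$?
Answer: $- \frac{29}{7680} \approx -0.003776$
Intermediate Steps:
$\frac{10 + 6 \left(2 - 4\right) \left(-1 - 3\right)}{\left(4 + 4 \left(-5 - 1\right)\right) \left(-5 - 3\right) T} = \frac{10 + 6 \left(2 - 4\right) \left(-1 - 3\right)}{\left(4 + 4 \left(-5 - 1\right)\right) \left(-5 - 3\right) \left(-96\right)} = \frac{10 + 6 \left(\left(-2\right) \left(-4\right)\right)}{\left(4 + 4 \left(-6\right)\right) \left(-8\right) \left(-96\right)} = \frac{10 + 6 \cdot 8}{\left(4 - 24\right) \left(-8\right) \left(-96\right)} = \frac{10 + 48}{\left(-20\right) \left(-8\right) \left(-96\right)} = \frac{58}{160 \left(-96\right)} = \frac{58}{-15360} = 58 \left(- \frac{1}{15360}\right) = - \frac{29}{7680}$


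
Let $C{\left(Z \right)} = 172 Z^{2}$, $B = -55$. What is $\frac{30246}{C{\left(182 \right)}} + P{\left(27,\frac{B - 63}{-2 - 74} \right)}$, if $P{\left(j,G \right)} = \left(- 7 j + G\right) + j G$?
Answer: $- \frac{7876268623}{54124616} \approx -145.52$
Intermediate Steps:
$P{\left(j,G \right)} = G - 7 j + G j$ ($P{\left(j,G \right)} = \left(G - 7 j\right) + G j = G - 7 j + G j$)
$\frac{30246}{C{\left(182 \right)}} + P{\left(27,\frac{B - 63}{-2 - 74} \right)} = \frac{30246}{172 \cdot 182^{2}} + \left(\frac{-55 - 63}{-2 - 74} - 189 + \frac{-55 - 63}{-2 - 74} \cdot 27\right) = \frac{30246}{172 \cdot 33124} - \left(189 - \frac{59}{38} - - \frac{118}{-76} \cdot 27\right) = \frac{30246}{5697328} - \left(\frac{7123}{38} - \left(-118\right) \left(- \frac{1}{76}\right) 27\right) = 30246 \cdot \frac{1}{5697328} + \left(\frac{59}{38} - 189 + \frac{59}{38} \cdot 27\right) = \frac{15123}{2848664} + \left(\frac{59}{38} - 189 + \frac{1593}{38}\right) = \frac{15123}{2848664} - \frac{2765}{19} = - \frac{7876268623}{54124616}$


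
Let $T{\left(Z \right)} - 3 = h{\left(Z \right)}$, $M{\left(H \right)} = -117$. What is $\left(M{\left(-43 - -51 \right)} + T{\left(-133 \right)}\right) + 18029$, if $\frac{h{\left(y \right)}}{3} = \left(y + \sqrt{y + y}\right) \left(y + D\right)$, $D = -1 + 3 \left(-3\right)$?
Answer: $74972 - 429 i \sqrt{266} \approx 74972.0 - 6996.8 i$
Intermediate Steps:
$D = -10$ ($D = -1 - 9 = -10$)
$h{\left(y \right)} = 3 \left(-10 + y\right) \left(y + \sqrt{2} \sqrt{y}\right)$ ($h{\left(y \right)} = 3 \left(y + \sqrt{y + y}\right) \left(y - 10\right) = 3 \left(y + \sqrt{2 y}\right) \left(-10 + y\right) = 3 \left(y + \sqrt{2} \sqrt{y}\right) \left(-10 + y\right) = 3 \left(-10 + y\right) \left(y + \sqrt{2} \sqrt{y}\right)$)
$T{\left(Z \right)} = 3 - 30 Z + 3 Z^{2} - 30 \sqrt{2} \sqrt{Z} + 3 \sqrt{2} Z^{\frac{3}{2}}$ ($T{\left(Z \right)} = 3 + \left(- 30 Z + 3 Z^{2} - 30 \sqrt{2} \sqrt{Z} + 3 \sqrt{2} Z^{\frac{3}{2}}\right) = 3 - 30 Z + 3 Z^{2} - 30 \sqrt{2} \sqrt{Z} + 3 \sqrt{2} Z^{\frac{3}{2}}$)
$\left(M{\left(-43 - -51 \right)} + T{\left(-133 \right)}\right) + 18029 = \left(-117 + \left(3 - -3990 + 3 \left(-133\right)^{2} - 30 \sqrt{2} \sqrt{-133} + 3 \sqrt{2} \left(-133\right)^{\frac{3}{2}}\right)\right) + 18029 = \left(-117 + \left(3 + 3990 + 3 \cdot 17689 - 30 \sqrt{2} i \sqrt{133} + 3 \sqrt{2} \left(- 133 i \sqrt{133}\right)\right)\right) + 18029 = \left(-117 + \left(3 + 3990 + 53067 - 30 i \sqrt{266} - 399 i \sqrt{266}\right)\right) + 18029 = \left(-117 + \left(57060 - 429 i \sqrt{266}\right)\right) + 18029 = \left(56943 - 429 i \sqrt{266}\right) + 18029 = 74972 - 429 i \sqrt{266}$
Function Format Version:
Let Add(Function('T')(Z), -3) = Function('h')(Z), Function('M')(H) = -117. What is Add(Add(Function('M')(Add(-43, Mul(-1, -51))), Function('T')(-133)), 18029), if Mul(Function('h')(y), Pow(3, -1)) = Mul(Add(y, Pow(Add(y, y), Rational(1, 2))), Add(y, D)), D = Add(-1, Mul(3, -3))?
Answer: Add(74972, Mul(-429, I, Pow(266, Rational(1, 2)))) ≈ Add(74972., Mul(-6996.8, I))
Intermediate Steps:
D = -10 (D = Add(-1, -9) = -10)
Function('h')(y) = Mul(3, Add(-10, y), Add(y, Mul(Pow(2, Rational(1, 2)), Pow(y, Rational(1, 2))))) (Function('h')(y) = Mul(3, Mul(Add(y, Pow(Add(y, y), Rational(1, 2))), Add(y, -10))) = Mul(3, Mul(Add(y, Pow(Mul(2, y), Rational(1, 2))), Add(-10, y))) = Mul(3, Mul(Add(y, Mul(Pow(2, Rational(1, 2)), Pow(y, Rational(1, 2)))), Add(-10, y))) = Mul(3, Mul(Add(-10, y), Add(y, Mul(Pow(2, Rational(1, 2)), Pow(y, Rational(1, 2)))))) = Mul(3, Add(-10, y), Add(y, Mul(Pow(2, Rational(1, 2)), Pow(y, Rational(1, 2))))))
Function('T')(Z) = Add(3, Mul(-30, Z), Mul(3, Pow(Z, 2)), Mul(-30, Pow(2, Rational(1, 2)), Pow(Z, Rational(1, 2))), Mul(3, Pow(2, Rational(1, 2)), Pow(Z, Rational(3, 2)))) (Function('T')(Z) = Add(3, Add(Mul(-30, Z), Mul(3, Pow(Z, 2)), Mul(-30, Pow(2, Rational(1, 2)), Pow(Z, Rational(1, 2))), Mul(3, Pow(2, Rational(1, 2)), Pow(Z, Rational(3, 2))))) = Add(3, Mul(-30, Z), Mul(3, Pow(Z, 2)), Mul(-30, Pow(2, Rational(1, 2)), Pow(Z, Rational(1, 2))), Mul(3, Pow(2, Rational(1, 2)), Pow(Z, Rational(3, 2)))))
Add(Add(Function('M')(Add(-43, Mul(-1, -51))), Function('T')(-133)), 18029) = Add(Add(-117, Add(3, Mul(-30, -133), Mul(3, Pow(-133, 2)), Mul(-30, Pow(2, Rational(1, 2)), Pow(-133, Rational(1, 2))), Mul(3, Pow(2, Rational(1, 2)), Pow(-133, Rational(3, 2))))), 18029) = Add(Add(-117, Add(3, 3990, Mul(3, 17689), Mul(-30, Pow(2, Rational(1, 2)), Mul(I, Pow(133, Rational(1, 2)))), Mul(3, Pow(2, Rational(1, 2)), Mul(-133, I, Pow(133, Rational(1, 2)))))), 18029) = Add(Add(-117, Add(3, 3990, 53067, Mul(-30, I, Pow(266, Rational(1, 2))), Mul(-399, I, Pow(266, Rational(1, 2))))), 18029) = Add(Add(-117, Add(57060, Mul(-429, I, Pow(266, Rational(1, 2))))), 18029) = Add(Add(56943, Mul(-429, I, Pow(266, Rational(1, 2)))), 18029) = Add(74972, Mul(-429, I, Pow(266, Rational(1, 2))))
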